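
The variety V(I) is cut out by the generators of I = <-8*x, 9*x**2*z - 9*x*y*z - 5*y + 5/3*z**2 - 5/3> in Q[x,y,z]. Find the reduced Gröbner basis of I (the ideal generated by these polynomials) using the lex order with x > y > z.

f_1 = -8*x, LT = x.
f_2 = 9*x**2*z - 9*x*y*z - 5*y + 5/3*z**2 - 5/3, LT = x**2*z.

S(f_1,f_2): lcm = x**2*z. S = x*y*z + 5/9*y - 5/27*z**2 + 5/27.
  leading term x*y*z: subtract (-1/8*y*z)·f_1 from x*y*z + 5/9*y - 5/27*z**2 + 5/27 → 5/9*y - 5/27*z**2 + 5/27
  leading term y: no divisor's leading term divides it; move 5/9*y to the remainder.
  leading term z**2: no divisor's leading term divides it; move -5/27*z**2 to the remainder.
  leading term 1: no divisor's leading term divides it; move 5/27 to the remainder.
  remainder 5/9*y - 5/27*z**2 + 5/27 ≠ 0; add g_3 = 5/9*y - 5/27*z**2 + 5/27 to the basis.

The other S-polynomials (S(f_1,g_3), S(f_2,g_3)) all reduce to 0 modulo the current basis, so we have a Gröbner basis.
Inter-reduce: drop elements whose leading term is divisible by another's, tail-reduce, and make monic.

G = {x, y - 1/3*z**2 + 1/3}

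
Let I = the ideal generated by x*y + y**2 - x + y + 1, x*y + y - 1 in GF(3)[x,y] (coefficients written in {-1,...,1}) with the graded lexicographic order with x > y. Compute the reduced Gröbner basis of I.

The reduced Gröbner basis is the canonical form of the ideal for this ordering.

f_1 = x*y + y**2 - x + y + 1, LT = x*y.
f_2 = x*y + y - 1, LT = x*y.

S(f_1,f_2): lcm = x*y. S = y**2 - x - 1.
  reduce S modulo (f_1, f_2):
  remainder y**2 - x - 1 ≠ 0; add g_3 = y**2 - x - 1 to the basis.

S(f_1,g_3): lcm = x*y**2. S = y**3 + x**2 - x*y + y**2 + x + y.
  reduce S modulo (f_1, f_2, g_3):
  remainder x**2 - x - y + 1 ≠ 0; add g_4 = x**2 - x - y + 1 to the basis.

The other S-polynomials (S(f_2,g_3), S(f_1,g_4), S(f_2,g_4), S(g_3,g_4)) all reduce to 0 modulo the current basis, so we have a Gröbner basis.
Inter-reduce: drop elements whose leading term is divisible by another's, tail-reduce, and make monic.

G = {x**2 - x - y + 1, x*y + y - 1, y**2 - x - 1}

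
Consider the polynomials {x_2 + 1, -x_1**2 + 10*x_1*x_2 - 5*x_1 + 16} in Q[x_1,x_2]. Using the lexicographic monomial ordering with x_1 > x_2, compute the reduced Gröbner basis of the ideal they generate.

This is the nonlinear analogue of row-reducing a linear system.

f_1 = x_2 + 1, LT = x_2.
f_2 = -x_1**2 + 10*x_1*x_2 - 5*x_1 + 16, LT = x_1**2.

The S-polynomials (S(f_1,f_2)) all reduce to 0 modulo the current basis, so we have a Gröbner basis.

G = {x_1**2 + 15*x_1 - 16, x_2 + 1}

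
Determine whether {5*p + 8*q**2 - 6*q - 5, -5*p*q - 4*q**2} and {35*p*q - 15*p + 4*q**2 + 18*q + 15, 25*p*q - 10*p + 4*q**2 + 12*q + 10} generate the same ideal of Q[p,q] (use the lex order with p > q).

Yes, the ideals are equal.

Equality of ideals is decidable: compute both reduced Gröbner bases (unique for the ordering) and check whether they agree.
Buchberger on the first generating set:
f_1 = 5*p + 8*q**2 - 6*q - 5, LT = p.
f_2 = -5*p*q - 4*q**2, LT = p*q.

S(f_1,f_2): lcm = p*q. S = 8/5*q**3 - 2*q**2 - q.
  leading term q**3: no divisor's leading term divides it; move 8/5*q**3 to the remainder.
  leading term q**2: no divisor's leading term divides it; move -2*q**2 to the remainder.
  leading term q: no divisor's leading term divides it; move -q to the remainder.
  remainder 8/5*q**3 - 2*q**2 - q ≠ 0; add g_3 = 8/5*q**3 - 2*q**2 - q to the basis.

The other S-polynomials (S(f_1,g_3), S(f_2,g_3)) all reduce to 0 modulo the current basis, so we have a Gröbner basis.
Inter-reduce: drop elements whose leading term is divisible by another's, tail-reduce, and make monic.
Reduced Gröbner basis: {p + 8/5*q**2 - 6/5*q - 1, q**3 - 5/4*q**2 - 5/8*q}.

Buchberger on the second generating set:
h_1 = 35*p*q - 15*p + 4*q**2 + 18*q + 15, LT = p*q.
h_2 = 25*p*q - 10*p + 4*q**2 + 12*q + 10, LT = p*q.

S(h_1,h_2): lcm = p*q. S = -1/35*p - 8/175*q**2 + 6/175*q + 1/35.
  leading term p: no divisor's leading term divides it; move -1/35*p to the remainder.
  leading term q**2: no divisor's leading term divides it; move -8/175*q**2 to the remainder.
  leading term q: no divisor's leading term divides it; move 6/175*q to the remainder.
  leading term 1: no divisor's leading term divides it; move 1/35 to the remainder.
  remainder -1/35*p - 8/175*q**2 + 6/175*q + 1/35 ≠ 0; add k_3 = -1/35*p - 8/175*q**2 + 6/175*q + 1/35 to the basis.

S(h_1,k_3): lcm = p*q. S = -3/7*p - 8/5*q**3 + 46/35*q**2 + 53/35*q + 3/7.
  leading term p: subtract (15)·k_3 from -3/7*p - 8/5*q**3 + 46/35*q**2 + 53/35*q + 3/7 → -8/5*q**3 + 2*q**2 + q
  leading term q**3: no divisor's leading term divides it; move -8/5*q**3 to the remainder.
  leading term q**2: no divisor's leading term divides it; move 2*q**2 to the remainder.
  leading term q: no divisor's leading term divides it; move q to the remainder.
  remainder -8/5*q**3 + 2*q**2 + q ≠ 0; add k_4 = -8/5*q**3 + 2*q**2 + q to the basis.

The other S-polynomials (S(h_2,k_3), S(h_1,k_4), S(h_2,k_4), S(k_3,k_4)) all reduce to 0 modulo the current basis, so we have a Gröbner basis.
Inter-reduce: drop elements whose leading term is divisible by another's, tail-reduce, and make monic.
Reduced Gröbner basis: {p + 8/5*q**2 - 6/5*q - 1, q**3 - 5/4*q**2 - 5/8*q}.

These coincide, so the ideals are equal.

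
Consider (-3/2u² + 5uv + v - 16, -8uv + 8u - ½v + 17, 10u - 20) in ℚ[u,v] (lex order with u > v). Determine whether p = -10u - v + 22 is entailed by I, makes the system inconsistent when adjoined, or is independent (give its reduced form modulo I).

-10u - v + 22 lies in I (it reduces to 0).

First compute the reduced Gröbner basis of I by Buchberger's algorithm.
f_1 = -3/2u² + 5uv + v - 16, LT = u².
f_2 = -8uv + 8u - ½v + 17, LT = uv.
f_3 = 10u - 20, LT = u.

S(f_1,f_2): lcm = u²v. S = u² - 10/3uv² - 1/16uv + 17/8u - ⅔v² + 32/3v.
  leading term u²: subtract (-⅔)·f_1 from u² - 10/3uv² - 1/16uv + 17/8u - ⅔v² + 32/3v → -10/3uv² + 157/48uv + 17/8u - ⅔v² + 34/3v - 32/3
  leading term uv²: subtract (5/12v)·f_2 from -10/3uv² + 157/48uv + 17/8u - ⅔v² + 34/3v - 32/3 → -1/16uv + 17/8u - 11/24v² + 17/4v - 32/3
  leading term uv: subtract (1/128)·f_2 from -1/16uv + 17/8u - 11/24v² + 17/4v - 32/3 → 33/16u - 11/24v² + 1089/256v - 4147/384
  leading term u: subtract (33/160)·f_3 from 33/16u - 11/24v² + 1089/256v - 4147/384 → -11/24v² + 1089/256v - 2563/384
  leading term v²: no divisor's leading term divides it; move -11/24v² to the remainder.
  leading term v: no divisor's leading term divides it; move 1089/256v to the remainder.
  leading term 1: no divisor's leading term divides it; move -2563/384 to the remainder.
  remainder -11/24v² + 1089/256v - 2563/384 ≠ 0; add h_4 = -11/24v² + 1089/256v - 2563/384 to the basis.

S(f_1,f_3): lcm = u². S = -10/3uv + 2u - ⅔v + 32/3.
  leading term uv: subtract (5/12)·f_2 from -10/3uv + 2u - ⅔v + 32/3 → -4/3u - 11/24v + 43/12
  leading term u: subtract (-2/15)·f_3 from -4/3u - 11/24v + 43/12 → -11/24v + 11/12
  leading term v: no divisor's leading term divides it; move -11/24v to the remainder.
  leading term 1: no divisor's leading term divides it; move 11/12 to the remainder.
  remainder -11/24v + 11/12 ≠ 0; add h_5 = -11/24v + 11/12 to the basis.

S(f_2,f_3): lcm = uv. S = -u + 33/16v - 17/8.
  leading term u: subtract (-1/10)·f_3 from -u + 33/16v - 17/8 → 33/16v - 33/8
  leading term v: subtract (-9/2)·h_5 from 33/16v - 33/8 → 0
  remainder 0.

S(f_1,h_4): leading monomials are coprime, so the S-polynomial reduces to 0 (Buchberger's first criterion).
S(f_2,h_4): lcm = uv². S = 265/32uv - 233/16u + 1/16v² - 17/8v.
  leading term uv: subtract (-265/256)·f_2 from 265/32uv - 233/16u + 1/16v² - 17/8v → -201/32u + 1/16v² - 1353/512v + 4505/256
  leading term u: subtract (-201/320)·f_3 from -201/32u + 1/16v² - 1353/512v + 4505/256 → 1/16v² - 1353/512v + 1289/256
  leading term v²: subtract (-3/22)·h_4 from 1/16v² - 1353/512v + 1289/256 → -33/16v + 33/8
  leading term v: subtract (9/2)·h_5 from -33/16v + 33/8 → 0
  remainder 0.

S(f_3,h_4): leading monomials are coprime, so the S-polynomial reduces to 0 (Buchberger's first criterion).
S(f_1,h_5): leading monomials are coprime, so the S-polynomial reduces to 0 (Buchberger's first criterion).
S(f_2,h_5): lcm = uv. S = u + 1/16v - 17/8.
  leading term u: subtract (1/10)·f_3 from u + 1/16v - 17/8 → 1/16v - ⅛
  leading term v: subtract (-3/22)·h_5 from 1/16v - ⅛ → 0
  remainder 0.

S(f_3,h_5): leading monomials are coprime, so the S-polynomial reduces to 0 (Buchberger's first criterion).
S(h_4,h_5): lcm = v². S = -233/32v + 233/16.
  leading term v: subtract (699/44)·h_5 from -233/32v + 233/16 → 0
  remainder 0.

Every S-polynomial of the final basis reduces to 0, so we have a Gröbner basis.
Inter-reduce: drop elements whose leading term is divisible by another's, tail-reduce, and make monic.
Reduced Gröbner basis: {u - 2, v - 2}.
Label its elements g_1 = u - 2, g_2 = v - 2.

Reduce p = -10u - v + 22 modulo G:
  leading term u: subtract (-10)·g_1 from -10u - v + 22 → -v + 2
  leading term v: subtract (-1)·g_2 from -v + 2 → 0
  normal form = 0.
Since the normal form is 0, p ∈ I.

Ideal membership is decidable via reduction modulo a Gröbner basis.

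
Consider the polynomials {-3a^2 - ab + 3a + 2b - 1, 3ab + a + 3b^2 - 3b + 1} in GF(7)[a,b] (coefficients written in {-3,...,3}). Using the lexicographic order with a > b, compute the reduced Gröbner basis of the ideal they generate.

f_1 = -3a^2 - ab + 3a + 2b - 1, LT = a^2.
f_2 = 3ab + a + 3b^2 - 3b + 1, LT = ab.

S(f_1,f_2): lcm = a^2b. S = 2a^2 - 3ab^2 + 2a - 3b^2 - 2b.
  reduce S modulo (f_1, f_2):
  remainder 3b^3 + 3b^2 + 3b ≠ 0; add g_3 = 3b^3 + 3b^2 + 3b to the basis.

The other S-polynomials (S(f_1,g_3), S(f_2,g_3)) all reduce to 0 modulo the current basis, so we have a Gröbner basis.

G = {a^2 + 2a + 2b^2 + 2b + 1, ab - 2a + b^2 - b - 2, b^3 + b^2 + b}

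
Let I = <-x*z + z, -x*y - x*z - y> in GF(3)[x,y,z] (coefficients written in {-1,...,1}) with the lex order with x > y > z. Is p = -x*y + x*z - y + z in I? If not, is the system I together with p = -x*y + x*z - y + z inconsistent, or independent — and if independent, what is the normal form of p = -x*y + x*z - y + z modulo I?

-x*y + x*z - y + z lies in I (it reduces to 0).

First compute the reduced Gröbner basis of I by Buchberger's algorithm.
f_1 = -x*z + z, LT = x*z.
f_2 = -x*y - x*z - y, LT = x*y.

S(f_1,f_2): lcm = x*y*z. S = -x*z**2 + y*z.
  reduce S modulo (f_1, f_2):
  remainder y*z - z**2 ≠ 0; add h_3 = y*z - z**2 to the basis.

The other S-polynomials (S(f_1,h_3), S(f_2,h_3)) all reduce to 0 modulo the current basis, so we have a Gröbner basis.
Inter-reduce: drop elements whose leading term is divisible by another's, tail-reduce, and make monic.
Reduced Gröbner basis: {x*y + y + z, x*z - z, y*z - z**2}.
Label its elements g_1 = x*y + y + z, g_2 = x*z - z, g_3 = y*z - z**2.

Reduce p = -x*y + x*z - y + z modulo G:
  leading term x*y: subtract (-1)·g_1 from -x*y + x*z - y + z → x*z - z
  leading term x*z: subtract (1)·g_2 from x*z - z → 0
  normal form = 0.
Since the normal form is 0, p ∈ I.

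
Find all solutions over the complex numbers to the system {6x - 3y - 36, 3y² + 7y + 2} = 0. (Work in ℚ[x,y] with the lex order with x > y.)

Compute a lex Gröbner basis by Buchberger's algorithm.
f_1 = 6x - 3y - 36, LT = x.
f_2 = 3y² + 7y + 2, LT = y².

S(f_1,f_2): leading monomials are coprime, so the S-polynomial reduces to 0 (Buchberger's first criterion).
Every S-polynomial of the final basis reduces to 0, so we have a Gröbner basis.
Inter-reduce: drop elements whose leading term is divisible by another's, tail-reduce, and make monic.
Reduced Gröbner basis: {x - ½y - 6, y² + 7/3y + ⅔}.

Since the basis is lex-ordered, y² + 7/3y + ⅔ is univariate in y. Its roots are {-2, -1/3}. Back-substituting each root into the other basis elements fixes the other coordinates.
  y = -2: the earlier basis element becomes x - 5 = 0, giving x = 5 — point (5, -2).
  y = -1/3: the earlier basis element becomes x - 35/6 = 0, giving x = 35/6 — point (35/6, -1/3).
Substituting each solution back into the original system confirms all equations vanish.

{(5, -2), (35/6, -1/3)}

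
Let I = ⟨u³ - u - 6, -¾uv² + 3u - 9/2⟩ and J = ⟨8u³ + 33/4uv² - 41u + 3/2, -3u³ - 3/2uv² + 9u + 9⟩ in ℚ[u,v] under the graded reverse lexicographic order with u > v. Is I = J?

For a fixed monomial order, each ideal has a unique reduced Gröbner basis; comparing bases decides equality.
Buchberger on the first generating set:
f_1 = u³ - u - 6, LT = u³.
f_2 = -¾uv² + 3u - 9/2, LT = uv².

S(f_1,f_2): lcm = u³v². S = 4u³ - uv² - 6u² - 6v².
  reduce S modulo (f_1, f_2):
  remainder -6u² - 6v² + 30 ≠ 0; add g_3 = -6u² - 6v² + 30 to the basis.

S(f_2,g_3): lcm = u²v². S = -v⁴ - 4u² + 5v² + 6u.
  reduce S modulo (f_1, f_2, g_3):
  remainder -v⁴ + 9v² + 6u - 20 ≠ 0; add g_4 = -v⁴ + 9v² + 6u - 20 to the basis.

The other S-polynomials (S(f_1,g_3), S(f_1,g_4), S(f_2,g_4), S(g_3,g_4)) all reduce to 0 modulo the current basis, so we have a Gröbner basis.
Inter-reduce: drop elements whose leading term is divisible by another's, tail-reduce, and make monic.
Reduced Gröbner basis: {v⁴ - 9v² - 6u + 20, uv² - 4u + 6, u² + v² - 5}.

Buchberger on the second generating set:
h_1 = 8u³ + 33/4uv² - 41u + 3/2, LT = u³.
h_2 = -3u³ - 3/2uv² + 9u + 9, LT = u³.

S(h_1,h_2): lcm = u³. S = 17/32uv² - 17/8u + 51/16.
  reduce S modulo (h_1, h_2):
  remainder 17/32uv² - 17/8u + 51/16 ≠ 0; add k_3 = 17/32uv² - 17/8u + 51/16 to the basis.

S(h_1,k_3): lcm = u³v². S = 33/32uv⁴ + 4u³ - 41/8uv² - 6u² + 3/16v².
  reduce S modulo (h_1, h_2, k_3):
  remainder -6u² - 6v² + 30 ≠ 0; add k_4 = -6u² - 6v² + 30 to the basis.

S(k_3,k_4): lcm = u²v². S = -v⁴ - 4u² + 5v² + 6u.
  reduce S modulo (h_1, h_2, k_3, k_4):
  remainder -v⁴ + 9v² + 6u - 20 ≠ 0; add k_5 = -v⁴ + 9v² + 6u - 20 to the basis.

The other S-polynomials (S(h_2,k_3), S(h_1,k_4), S(h_2,k_4), S(h_1,k_5), S(h_2,k_5), S(k_3,k_5), S(k_4,k_5)) all reduce to 0 modulo the current basis, so we have a Gröbner basis.
Inter-reduce: drop elements whose leading term is divisible by another's, tail-reduce, and make monic.
Reduced Gröbner basis: {v⁴ - 9v² - 6u + 20, uv² - 4u + 6, u² + v² - 5}.

The two bases agree; hence the ideals are identical.

Yes, the ideals are equal.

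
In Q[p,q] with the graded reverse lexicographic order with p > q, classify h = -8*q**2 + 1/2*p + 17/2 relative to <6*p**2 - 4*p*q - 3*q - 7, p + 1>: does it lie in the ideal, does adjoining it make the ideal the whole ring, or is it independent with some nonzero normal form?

-8*q**2 + 1/2*p + 17/2 lies in I (it reduces to 0).

First compute the reduced Gröbner basis of I by Buchberger's algorithm.
f_1 = 6*p**2 - 4*p*q - 3*q - 7, LT = p**2.
f_2 = p + 1, LT = p.

S(f_1,f_2): lcm = p**2. S = -2/3*p*q - p - 1/2*q - 7/6.
  reduce S modulo (f_1, f_2):
  remainder 1/6*q - 1/6 ≠ 0; add k_3 = 1/6*q - 1/6 to the basis.

The other S-polynomials (S(f_1,k_3), S(f_2,k_3)) all reduce to 0 modulo the current basis, so we have a Gröbner basis.
Inter-reduce: drop elements whose leading term is divisible by another's, tail-reduce, and make monic.
Reduced Gröbner basis: {p + 1, q - 1}.
Label its elements g_1 = p + 1, g_2 = q - 1.

Reduce h = -8*q**2 + 1/2*p + 17/2 modulo G:
  leading term q**2: subtract (-8*q)·g_2 from -8*q**2 + 1/2*p + 17/2 → 1/2*p - 8*q + 17/2
  leading term p: subtract (1/2)·g_1 from 1/2*p - 8*q + 17/2 → -8*q + 8
  leading term q: subtract (-8)·g_2 from -8*q + 8 → 0
  normal form = 0.
Since the normal form is 0, h ∈ I.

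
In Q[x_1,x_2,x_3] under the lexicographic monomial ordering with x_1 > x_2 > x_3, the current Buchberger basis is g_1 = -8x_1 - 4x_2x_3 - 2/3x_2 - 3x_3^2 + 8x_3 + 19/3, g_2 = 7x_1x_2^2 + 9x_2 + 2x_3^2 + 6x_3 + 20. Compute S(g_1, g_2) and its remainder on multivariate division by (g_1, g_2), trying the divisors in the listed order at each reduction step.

S(g_1, g_2) = 1/2x_2^3x_3 + 1/12x_2^3 + 3/8x_2^2x_3^2 - x_2^2x_3 - 19/24x_2^2 - 9/7x_2 - 2/7x_3^2 - 6/7x_3 - 20/7; remainder on division = 1/2x_2^3x_3 + 1/12x_2^3 + 3/8x_2^2x_3^2 - x_2^2x_3 - 19/24x_2^2 - 9/7x_2 - 2/7x_3^2 - 6/7x_3 - 20/7.

lcm(LM(g_1), LM(g_2)) = x_1x_2^2.
S = (lcm/LT(g_1))·g_1 − (lcm/LT(g_2))·g_2 = 1/2x_2^3x_3 + 1/12x_2^3 + 3/8x_2^2x_3^2 - x_2^2x_3 - 19/24x_2^2 - 9/7x_2 - 2/7x_3^2 - 6/7x_3 - 20/7.
Reduce S modulo (g_1, g_2) in that order:
  leading term x_2^3x_3: no divisor's leading term divides it; move 1/2x_2^3x_3 to the remainder.
  leading term x_2^3: no divisor's leading term divides it; move 1/12x_2^3 to the remainder.
  leading term x_2^2x_3^2: no divisor's leading term divides it; move 3/8x_2^2x_3^2 to the remainder.
  leading term x_2^2x_3: no divisor's leading term divides it; move -x_2^2x_3 to the remainder.
  leading term x_2^2: no divisor's leading term divides it; move -19/24x_2^2 to the remainder.
  leading term x_2: no divisor's leading term divides it; move -9/7x_2 to the remainder.
  leading term x_3^2: no divisor's leading term divides it; move -2/7x_3^2 to the remainder.
  leading term x_3: no divisor's leading term divides it; move -6/7x_3 to the remainder.
  leading term 1: no divisor's leading term divides it; move -20/7 to the remainder.
The remainder 1/2x_2^3x_3 + 1/12x_2^3 + 3/8x_2^2x_3^2 - x_2^2x_3 - 19/24x_2^2 - 9/7x_2 - 2/7x_3^2 - 6/7x_3 - 20/7 is nonzero, so it would be added as the next basis element.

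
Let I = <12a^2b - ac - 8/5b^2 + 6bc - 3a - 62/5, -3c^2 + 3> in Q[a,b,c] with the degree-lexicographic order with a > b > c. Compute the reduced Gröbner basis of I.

G = {a^2b - 1/12ac - 2/15b^2 + 1/2bc - 1/4a - 31/30, c^2 - 1}

f_1 = 12a^2b - ac - 8/5b^2 + 6bc - 3a - 62/5, LT = a^2b.
f_2 = -3c^2 + 3, LT = c^2.

S(f_1,f_2): leading monomials are coprime, so the S-polynomial reduces to 0 (Buchberger's first criterion).
Every S-polynomial of the final basis reduces to 0, so we have a Gröbner basis.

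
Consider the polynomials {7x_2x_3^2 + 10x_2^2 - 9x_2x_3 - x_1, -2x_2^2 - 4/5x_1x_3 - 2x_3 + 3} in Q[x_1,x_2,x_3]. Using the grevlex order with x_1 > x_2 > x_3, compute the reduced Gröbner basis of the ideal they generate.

G = {x_1x_3^3 + 10/7x_1x_2x_3 - 9/7x_1x_3^2 + 5/2x_3^3 + 5/14x_1x_2 + 25/7x_2x_3 - 195/28x_3^2 - 75/14x_2 + 135/28x_3, x_2x_3^2 - 4/7x_1x_3 - 9/7x_2x_3 - 1/7x_1 - 10/7x_3 + 15/7, x_2^2 + 2/5x_1x_3 + x_3 - 3/2}

This is the nonlinear analogue of row-reducing a linear system.

f_1 = 7x_2x_3^2 + 10x_2^2 - 9x_2x_3 - x_1, LT = x_2x_3^2.
f_2 = -2x_2^2 - 4/5x_1x_3 - 2x_3 + 3, LT = x_2^2.

S(f_1,f_2): lcm = x_2^2x_3^2. S = -2/5x_1x_3^3 + 10/7x_2^3 - 9/7x_2^2x_3 - x_3^3 - 1/7x_1x_2 + 3/2x_3^2.
  leading term x_1x_3^3: no divisor's leading term divides it; move -2/5x_1x_3^3 to the remainder.
  leading term x_2^3: subtract (-5/7x_2)·f_2 from 10/7x_2^3 - 9/7x_2^2x_3 - x_3^3 - 1/7x_1x_2 + 3/2x_3^2 → -4/7x_1x_2x_3 - 9/7x_2^2x_3 - x_3^3 - 1/7x_1x_2 - 10/7x_2x_3 + 3/2x_3^2 + 15/7x_2
  leading term x_1x_2x_3: no divisor's leading term divides it; move -4/7x_1x_2x_3 to the remainder.
  leading term x_2^2x_3: subtract (9/14x_3)·f_2 from -9/7x_2^2x_3 - x_3^3 - 1/7x_1x_2 - 10/7x_2x_3 + 3/2x_3^2 + 15/7x_2 → 18/35x_1x_3^2 - x_3^3 - 1/7x_1x_2 - 10/7x_2x_3 + 39/14x_3^2 + 15/7x_2 - 27/14x_3
  leading term x_1x_3^2: no divisor's leading term divides it; move 18/35x_1x_3^2 to the remainder.
  leading term x_3^3: no divisor's leading term divides it; move -x_3^3 to the remainder.
  leading term x_1x_2: no divisor's leading term divides it; move -1/7x_1x_2 to the remainder.
  leading term x_2x_3: no divisor's leading term divides it; move -10/7x_2x_3 to the remainder.
  leading term x_3^2: no divisor's leading term divides it; move 39/14x_3^2 to the remainder.
  leading term x_2: no divisor's leading term divides it; move 15/7x_2 to the remainder.
  leading term x_3: no divisor's leading term divides it; move -27/14x_3 to the remainder.
  remainder -2/5x_1x_3^3 - 4/7x_1x_2x_3 + 18/35x_1x_3^2 - x_3^3 - 1/7x_1x_2 - 10/7x_2x_3 + 39/14x_3^2 + 15/7x_2 - 27/14x_3 ≠ 0; add g_3 = -2/5x_1x_3^3 - 4/7x_1x_2x_3 + 18/35x_1x_3^2 - x_3^3 - 1/7x_1x_2 - 10/7x_2x_3 + 39/14x_3^2 + 15/7x_2 - 27/14x_3 to the basis.

S(f_1,g_3): lcm = x_1x_2x_3^3. S = -5/2x_2x_3^3 - 5/14x_1x_2^2 - 1/7x_1^2x_3 - 25/7x_2^2x_3 + 195/28x_2x_3^2 + 75/14x_2^2 - 135/28x_2x_3.
  leading term x_2x_3^3: subtract (-5/14x_3)·f_1 from -5/2x_2x_3^3 - 5/14x_1x_2^2 - 1/7x_1^2x_3 - 25/7x_2^2x_3 + 195/28x_2x_3^2 + 75/14x_2^2 - 135/28x_2x_3 → -5/14x_1x_2^2 - 1/7x_1^2x_3 + 15/4x_2x_3^2 + 75/14x_2^2 - 5/14x_1x_3 - 135/28x_2x_3
  leading term x_1x_2^2: subtract (5/28x_1)·f_2 from -5/14x_1x_2^2 - 1/7x_1^2x_3 + 15/4x_2x_3^2 + 75/14x_2^2 - 5/14x_1x_3 - 135/28x_2x_3 → 15/4x_2x_3^2 + 75/14x_2^2 - 135/28x_2x_3 - 15/28x_1
  leading term x_2x_3^2: subtract (15/28)·f_1 from 15/4x_2x_3^2 + 75/14x_2^2 - 135/28x_2x_3 - 15/28x_1 → 0
  remainder 0.

S(f_2,g_3): leading monomials are coprime, so the S-polynomial reduces to 0 (Buchberger's first criterion).
Every S-polynomial of the final basis reduces to 0, so we have a Gröbner basis.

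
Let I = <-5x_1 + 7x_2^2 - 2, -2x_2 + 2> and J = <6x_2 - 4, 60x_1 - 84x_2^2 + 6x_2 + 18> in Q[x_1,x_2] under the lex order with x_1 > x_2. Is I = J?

No, the ideals differ.

Equality of ideals is decidable: compute both reduced Gröbner bases (unique for the ordering) and check whether they agree.
Buchberger on the first generating set:
f_1 = -5x_1 + 7x_2^2 - 2, LT = x_1.
f_2 = -2x_2 + 2, LT = x_2.

S(f_1,f_2): leading monomials are coprime, so the S-polynomial reduces to 0 (Buchberger's first criterion).
Every S-polynomial of the final basis reduces to 0, so we have a Gröbner basis.
Inter-reduce: drop elements whose leading term is divisible by another's, tail-reduce, and make monic.
Reduced Gröbner basis: {x_1 - 1, x_2 - 1}.

Buchberger on the second generating set:
h_1 = 6x_2 - 4, LT = x_2.
h_2 = 60x_1 - 84x_2^2 + 6x_2 + 18, LT = x_1.

S(h_1,h_2): leading monomials are coprime, so the S-polynomial reduces to 0 (Buchberger's first criterion).
Every S-polynomial of the final basis reduces to 0, so we have a Gröbner basis.
Inter-reduce: drop elements whose leading term is divisible by another's, tail-reduce, and make monic.
Reduced Gröbner basis: {x_1 - 23/90, x_2 - 2/3}.

Since the reduced bases disagree, the two ideals are not the same.
The choice of monomial ordering does not affect the verdict — as long as both bases are computed under the same ordering, their equality decides ideal equality.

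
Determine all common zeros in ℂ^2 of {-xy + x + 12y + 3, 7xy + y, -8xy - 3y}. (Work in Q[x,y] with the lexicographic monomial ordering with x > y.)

{(-3, 0)}

Compute a lex Gröbner basis by Buchberger's algorithm.
f_1 = -xy + x + 12y + 3, LT = xy.
f_2 = 7xy + y, LT = xy.
f_3 = -8xy - 3y, LT = xy.

S(f_1,f_2): lcm = xy. S = -x - 85/7y - 3.
  leading term x: no divisor's leading term divides it; move -x to the remainder.
  leading term y: no divisor's leading term divides it; move -85/7y to the remainder.
  leading term 1: no divisor's leading term divides it; move -3 to the remainder.
  remainder -x - 85/7y - 3 ≠ 0; add h_4 = -x - 85/7y - 3 to the basis.

S(f_1,f_3): lcm = xy. S = -x - 99/8y - 3.
  leading term x: subtract (1)·h_4 from -x - 99/8y - 3 → -13/56y
  leading term y: no divisor's leading term divides it; move -13/56y to the remainder.
  remainder -13/56y ≠ 0; add h_5 = -13/56y to the basis.

S(f_2,f_3): lcm = xy. S = -13/56y.
  leading term y: subtract (1)·h_5 from -13/56y → 0
  remainder 0.

S(f_1,h_4): lcm = xy. S = -x - 85/7y^2 - 15y - 3.
  leading term x: subtract (1)·h_4 from -x - 85/7y^2 - 15y - 3 → -85/7y^2 - 20/7y
  leading term y^2: subtract (680/13y)·h_5 from -85/7y^2 - 20/7y → -20/7y
  leading term y: subtract (160/13)·h_5 from -20/7y → 0
  remainder 0.

S(f_2,h_4): lcm = xy. S = -85/7y^2 - 20/7y.
  leading term y^2: subtract (680/13y)·h_5 from -85/7y^2 - 20/7y → -20/7y
  leading term y: subtract (160/13)·h_5 from -20/7y → 0
  remainder 0.

S(f_3,h_4): lcm = xy. S = -85/7y^2 - 21/8y.
  leading term y^2: subtract (680/13y)·h_5 from -85/7y^2 - 21/8y → -21/8y
  leading term y: subtract (147/13)·h_5 from -21/8y → 0
  remainder 0.

S(f_1,h_5): lcm = xy. S = -x - 12y - 3.
  leading term x: subtract (1)·h_4 from -x - 12y - 3 → 1/7y
  leading term y: subtract (-8/13)·h_5 from 1/7y → 0
  remainder 0.

S(f_2,h_5): lcm = xy. S = 1/7y.
  leading term y: subtract (-8/13)·h_5 from 1/7y → 0
  remainder 0.

S(f_3,h_5): lcm = xy. S = 3/8y.
  leading term y: subtract (-21/13)·h_5 from 3/8y → 0
  remainder 0.

S(h_4,h_5): leading monomials are coprime, so the S-polynomial reduces to 0 (Buchberger's first criterion).
Every S-polynomial of the final basis reduces to 0, so we have a Gröbner basis.
Inter-reduce: drop elements whose leading term is divisible by another's, tail-reduce, and make monic.
Reduced Gröbner basis: {x + 3, y}.

The lex basis is triangular: the last element involves only y. Solving y = 0 gives y ∈ {0}; substituting each value into the earlier elements determines the remaining variables.
  y = 0: the earlier basis element becomes x + 3 = 0, giving x = -3 — point (-3, 0).
Check: every point annihilates each of the original generators.
A lex Gröbner basis triangularizes the system, enabling back-substitution.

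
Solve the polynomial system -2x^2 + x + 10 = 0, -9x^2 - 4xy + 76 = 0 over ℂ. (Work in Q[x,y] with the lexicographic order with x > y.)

{(-2, -5), (5/2, 79/40)}

Compute a lex Gröbner basis by Buchberger's algorithm.
f_1 = -2x^2 + x + 10, LT = x^2.
f_2 = -9x^2 - 4xy + 76, LT = x^2.

S(f_1,f_2): lcm = x^2. S = -4/9xy - 1/2x + 31/9.
  reduce S modulo (f_1, f_2):
  remainder -4/9xy - 1/2x + 31/9 ≠ 0; add h_3 = -4/9xy - 1/2x + 31/9 to the basis.

S(f_1,h_3): lcm = x^2y. S = -9/8x^2 - 1/2xy + 31/4x - 5y.
  reduce S modulo (f_1, f_2, h_3):
  remainder 31/4x - 5y - 19/2 ≠ 0; add h_4 = 31/4x - 5y - 19/2 to the basis.

S(h_3,h_4): lcm = xy. S = 9/8x + 20/31y^2 + 38/31y - 31/4.
  reduce S modulo (f_1, f_2, h_3, h_4):
  remainder 20/31y^2 + 121/62y - 395/62 ≠ 0; add h_5 = 20/31y^2 + 121/62y - 395/62 to the basis.

The other S-polynomials (S(f_2,h_3), S(f_1,h_4), S(f_2,h_4), S(f_1,h_5), S(f_2,h_5), S(h_3,h_5), S(h_4,h_5)) all reduce to 0 modulo the current basis, so we have a Gröbner basis.
Inter-reduce: drop elements whose leading term is divisible by another's, tail-reduce, and make monic.
Reduced Gröbner basis: {x - 20/31y - 38/31, y^2 + 121/40y - 79/8}.

A lex Gröbner basis eliminates variables successively. Here y^2 + 121/40y - 79/8 depends only on y, with roots {-5, 79/40}; lifting each root through the earlier basis elements recovers the full solutions.
  y = -5: the earlier basis element becomes x + 2 = 0, giving x = -2 — point (-2, -5).
  y = 79/40: the earlier basis element becomes x - 5/2 = 0, giving x = 5/2 — point (5/2, 79/40).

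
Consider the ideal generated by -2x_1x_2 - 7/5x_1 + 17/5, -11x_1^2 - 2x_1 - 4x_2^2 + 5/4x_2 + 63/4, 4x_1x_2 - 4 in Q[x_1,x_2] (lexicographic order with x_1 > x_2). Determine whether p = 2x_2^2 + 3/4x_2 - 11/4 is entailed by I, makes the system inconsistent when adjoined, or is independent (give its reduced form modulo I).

First compute the reduced Gröbner basis of I by Buchberger's algorithm.
f_1 = -2x_1x_2 - 7/5x_1 + 17/5, LT = x_1x_2.
f_2 = -11x_1^2 - 2x_1 - 4x_2^2 + 5/4x_2 + 63/4, LT = x_1^2.
f_3 = 4x_1x_2 - 4, LT = x_1x_2.

S(f_1,f_2): lcm = x_1^2x_2. S = 7/10x_1^2 - 2/11x_1x_2 - 17/10x_1 - 4/11x_2^3 + 5/44x_2^2 + 63/44x_2.
  leading term x_1^2: subtract (-7/110)·f_2 from 7/10x_1^2 - 2/11x_1x_2 - 17/10x_1 - 4/11x_2^3 + 5/44x_2^2 + 63/44x_2 → -2/11x_1x_2 - 201/110x_1 - 4/11x_2^3 - 31/220x_2^2 + 133/88x_2 + 441/440
  leading term x_1x_2: subtract (1/11)·f_1 from -2/11x_1x_2 - 201/110x_1 - 4/11x_2^3 - 31/220x_2^2 + 133/88x_2 + 441/440 → -17/10x_1 - 4/11x_2^3 - 31/220x_2^2 + 133/88x_2 + 61/88
  leading term x_1: no divisor's leading term divides it; move -17/10x_1 to the remainder.
  leading term x_2^3: no divisor's leading term divides it; move -4/11x_2^3 to the remainder.
  leading term x_2^2: no divisor's leading term divides it; move -31/220x_2^2 to the remainder.
  leading term x_2: no divisor's leading term divides it; move 133/88x_2 to the remainder.
  leading term 1: no divisor's leading term divides it; move 61/88 to the remainder.
  remainder -17/10x_1 - 4/11x_2^3 - 31/220x_2^2 + 133/88x_2 + 61/88 ≠ 0; add h_4 = -17/10x_1 - 4/11x_2^3 - 31/220x_2^2 + 133/88x_2 + 61/88 to the basis.

S(f_1,f_3): lcm = x_1x_2. S = 7/10x_1 - 7/10.
  leading term x_1: subtract (-7/17)·h_4 from 7/10x_1 - 7/10 → -28/187x_2^3 - 217/3740x_2^2 + 931/1496x_2 - 3101/7480
  leading term x_2^3: no divisor's leading term divides it; move -28/187x_2^3 to the remainder.
  leading term x_2^2: no divisor's leading term divides it; move -217/3740x_2^2 to the remainder.
  leading term x_2: no divisor's leading term divides it; move 931/1496x_2 to the remainder.
  leading term 1: no divisor's leading term divides it; move -3101/7480 to the remainder.
  remainder -28/187x_2^3 - 217/3740x_2^2 + 931/1496x_2 - 3101/7480 ≠ 0; add h_5 = -28/187x_2^3 - 217/3740x_2^2 + 931/1496x_2 - 3101/7480 to the basis.

S(f_2,f_3): lcm = x_1^2x_2. S = 2/11x_1x_2 + x_1 + 4/11x_2^3 - 5/44x_2^2 - 63/44x_2.
  leading term x_1x_2: subtract (-1/11)·f_1 from 2/11x_1x_2 + x_1 + 4/11x_2^3 - 5/44x_2^2 - 63/44x_2 → 48/55x_1 + 4/11x_2^3 - 5/44x_2^2 - 63/44x_2 + 17/55
  leading term x_1: subtract (-96/187)·h_4 from 48/55x_1 + 4/11x_2^3 - 5/44x_2^2 - 63/44x_2 + 17/55 → 364/2057x_2^3 - 7651/41140x_2^2 - 5397/8228x_2 + 6839/10285
  leading term x_2^3: subtract (-13/11)·h_5 from 364/2057x_2^3 - 7651/41140x_2^2 - 5397/8228x_2 + 6839/10285 → -14/55x_2^2 + 7/88x_2 + 7/40
  leading term x_2^2: no divisor's leading term divides it; move -14/55x_2^2 to the remainder.
  leading term x_2: no divisor's leading term divides it; move 7/88x_2 to the remainder.
  leading term 1: no divisor's leading term divides it; move 7/40 to the remainder.
  remainder -14/55x_2^2 + 7/88x_2 + 7/40 ≠ 0; add h_6 = -14/55x_2^2 + 7/88x_2 + 7/40 to the basis.

S(f_1,h_4): lcm = x_1x_2. S = 7/10x_1 - 40/187x_2^4 - 31/374x_2^3 + 665/748x_2^2 + 305/748x_2 - 17/10.
  leading term x_1: subtract (-7/17)·h_4 from 7/10x_1 - 40/187x_2^4 - 31/374x_2^3 + 665/748x_2^2 + 305/748x_2 - 17/10 → -40/187x_2^4 - 87/374x_2^3 + 777/935x_2^2 + 1541/1496x_2 - 10581/7480
  leading term x_2^4: subtract (10/7x_2)·h_5 from -40/187x_2^4 - 87/374x_2^3 + 777/935x_2^2 + 1541/1496x_2 - 10581/7480 → -28/187x_2^3 - 217/3740x_2^2 + 2427/1496x_2 - 10581/7480
  leading term x_2^3: subtract (1)·h_5 from -28/187x_2^3 - 217/3740x_2^2 + 2427/1496x_2 - 10581/7480 → x_2 - 1
  leading term x_2: no divisor's leading term divides it; move x_2 to the remainder.
  leading term 1: no divisor's leading term divides it; move -1 to the remainder.
  remainder x_2 - 1 ≠ 0; add h_7 = x_2 - 1 to the basis.

The other S-polynomials (S(f_2,h_4), S(f_3,h_4), S(f_1,h_5), S(f_2,h_5), S(f_3,h_5), S(h_4,h_5), S(f_1,h_6), S(f_2,h_6), S(f_3,h_6), S(h_4,h_6), S(h_5,h_6), S(f_1,h_7), S(f_2,h_7), S(f_3,h_7), S(h_4,h_7), S(h_5,h_7), S(h_6,h_7)) all reduce to 0 modulo the current basis, so we have a Gröbner basis.
Inter-reduce: drop elements whose leading term is divisible by another's, tail-reduce, and make monic.
Reduced Gröbner basis: {x_1 - 1, x_2 - 1}.
Label its elements g_1 = x_1 - 1, g_2 = x_2 - 1.

Reduce p = 2x_2^2 + 3/4x_2 - 11/4 modulo G:
  leading term x_2^2: subtract (2x_2)·g_2 from 2x_2^2 + 3/4x_2 - 11/4 → 11/4x_2 - 11/4
  leading term x_2: subtract (11/4)·g_2 from 11/4x_2 - 11/4 → 0
  normal form = 0.
Since the normal form is 0, p ∈ I.

2x_2^2 + 3/4x_2 - 11/4 lies in I (it reduces to 0).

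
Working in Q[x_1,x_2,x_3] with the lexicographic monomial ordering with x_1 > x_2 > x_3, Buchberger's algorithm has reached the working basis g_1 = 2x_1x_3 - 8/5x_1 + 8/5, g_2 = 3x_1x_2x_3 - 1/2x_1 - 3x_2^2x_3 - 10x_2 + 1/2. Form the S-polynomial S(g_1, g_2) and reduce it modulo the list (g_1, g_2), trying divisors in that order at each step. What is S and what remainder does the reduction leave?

lcm(LM(g_1), LM(g_2)) = x_1x_2x_3.
S = (lcm/LT(g_1))·g_1 − (lcm/LT(g_2))·g_2 = -4/5x_1x_2 + 1/6x_1 + x_2^2x_3 + 62/15x_2 - 1/6.
Reduce S modulo (g_1, g_2) in that order:
  leading term x_1x_2: no divisor's leading term divides it; move -4/5x_1x_2 to the remainder.
  leading term x_1: no divisor's leading term divides it; move 1/6x_1 to the remainder.
  leading term x_2^2x_3: no divisor's leading term divides it; move x_2^2x_3 to the remainder.
  leading term x_2: no divisor's leading term divides it; move 62/15x_2 to the remainder.
  leading term 1: no divisor's leading term divides it; move -1/6 to the remainder.
The remainder -4/5x_1x_2 + 1/6x_1 + x_2^2x_3 + 62/15x_2 - 1/6 is nonzero, so it would be added as the next basis element.

S(g_1, g_2) = -4/5x_1x_2 + 1/6x_1 + x_2^2x_3 + 62/15x_2 - 1/6; remainder on division = -4/5x_1x_2 + 1/6x_1 + x_2^2x_3 + 62/15x_2 - 1/6.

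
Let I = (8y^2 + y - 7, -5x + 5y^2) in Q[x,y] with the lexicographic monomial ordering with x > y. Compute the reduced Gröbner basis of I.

G = {x + 1/8y - 7/8, y^2 + 1/8y - 7/8}

Buchberger's algorithm terminates because the ascending chain of leading-term ideals stabilizes.

f_1 = 8y^2 + y - 7, LT = y^2.
f_2 = -5x + 5y^2, LT = x.

S(f_1,f_2): leading monomials are coprime, so the S-polynomial reduces to 0 (Buchberger's first criterion).
Every S-polynomial of the final basis reduces to 0, so we have a Gröbner basis.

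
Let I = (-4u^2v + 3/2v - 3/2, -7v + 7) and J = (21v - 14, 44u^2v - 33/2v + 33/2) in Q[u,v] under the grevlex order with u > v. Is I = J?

Equality of ideals is decidable: compute both reduced Gröbner bases (unique for the ordering) and check whether they agree.
Buchberger on the first generating set:
f_1 = -4u^2v + 3/2v - 3/2, LT = u^2v.
f_2 = -7v + 7, LT = v.

S(f_1,f_2): lcm = u^2v. S = u^2 - 3/8v + 3/8.
  leading term u^2: no divisor's leading term divides it; move u^2 to the remainder.
  leading term v: subtract (3/56)·f_2 from -3/8v + 3/8 → 0
  remainder u^2 ≠ 0; add g_3 = u^2 to the basis.

The other S-polynomials (S(f_1,g_3), S(f_2,g_3)) all reduce to 0 modulo the current basis, so we have a Gröbner basis.
Inter-reduce: drop elements whose leading term is divisible by another's, tail-reduce, and make monic.
Reduced Gröbner basis: {u^2, v - 1}.

Buchberger on the second generating set:
h_1 = 21v - 14, LT = v.
h_2 = 44u^2v - 33/2v + 33/2, LT = u^2v.

S(h_1,h_2): lcm = u^2v. S = -2/3u^2 + 3/8v - 3/8.
  leading term u^2: no divisor's leading term divides it; move -2/3u^2 to the remainder.
  leading term v: subtract (1/56)·h_1 from 3/8v - 3/8 → -1/8
  leading term 1: no divisor's leading term divides it; move -1/8 to the remainder.
  remainder -2/3u^2 - 1/8 ≠ 0; add k_3 = -2/3u^2 - 1/8 to the basis.

The other S-polynomials (S(h_1,k_3), S(h_2,k_3)) all reduce to 0 modulo the current basis, so we have a Gröbner basis.
Inter-reduce: drop elements whose leading term is divisible by another's, tail-reduce, and make monic.
Reduced Gröbner basis: {u^2 + 3/16, v - 2/3}.

These differ, so the ideals are not equal.

No, the ideals differ.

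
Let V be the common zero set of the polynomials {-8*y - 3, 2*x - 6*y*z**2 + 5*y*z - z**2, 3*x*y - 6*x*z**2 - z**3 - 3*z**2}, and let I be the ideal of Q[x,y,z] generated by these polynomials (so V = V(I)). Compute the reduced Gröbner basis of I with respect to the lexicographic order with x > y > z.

G = {x + 5/8*z**2 - 15/16*z, y + 3/8, z**4 - 53/30*z**3 - 49/80*z**2 - 9/32*z}

f_1 = -8*y - 3, LT = y.
f_2 = 2*x - 6*y*z**2 + 5*y*z - z**2, LT = x.
f_3 = 3*x*y - 6*x*z**2 - z**3 - 3*z**2, LT = x*y.

S(f_1,f_3): lcm = x*y. S = 2*x*z**2 + 3/8*x + 1/3*z**3 + z**2.
  leading term x*z**2: subtract (z**2)·f_2 from 2*x*z**2 + 3/8*x + 1/3*z**3 + z**2 → 3/8*x + 6*y*z**4 - 5*y*z**3 + z**4 + 1/3*z**3 + z**2
  leading term x: subtract (3/16)·f_2 from 3/8*x + 6*y*z**4 - 5*y*z**3 + z**4 + 1/3*z**3 + z**2 → 6*y*z**4 - 5*y*z**3 + 9/8*y*z**2 - 15/16*y*z + z**4 + 1/3*z**3 + 19/16*z**2
  leading term y*z**4: subtract (-3/4*z**4)·f_1 from 6*y*z**4 - 5*y*z**3 + 9/8*y*z**2 - 15/16*y*z + z**4 + 1/3*z**3 + 19/16*z**2 → -5*y*z**3 + 9/8*y*z**2 - 15/16*y*z - 5/4*z**4 + 1/3*z**3 + 19/16*z**2
  leading term y*z**3: subtract (5/8*z**3)·f_1 from -5*y*z**3 + 9/8*y*z**2 - 15/16*y*z - 5/4*z**4 + 1/3*z**3 + 19/16*z**2 → 9/8*y*z**2 - 15/16*y*z - 5/4*z**4 + 53/24*z**3 + 19/16*z**2
  leading term y*z**2: subtract (-9/64*z**2)·f_1 from 9/8*y*z**2 - 15/16*y*z - 5/4*z**4 + 53/24*z**3 + 19/16*z**2 → -15/16*y*z - 5/4*z**4 + 53/24*z**3 + 49/64*z**2
  leading term y*z: subtract (15/128*z)·f_1 from -15/16*y*z - 5/4*z**4 + 53/24*z**3 + 49/64*z**2 → -5/4*z**4 + 53/24*z**3 + 49/64*z**2 + 45/128*z
  leading term z**4: no divisor's leading term divides it; move -5/4*z**4 to the remainder.
  leading term z**3: no divisor's leading term divides it; move 53/24*z**3 to the remainder.
  leading term z**2: no divisor's leading term divides it; move 49/64*z**2 to the remainder.
  leading term z: no divisor's leading term divides it; move 45/128*z to the remainder.
  remainder -5/4*z**4 + 53/24*z**3 + 49/64*z**2 + 45/128*z ≠ 0; add g_4 = -5/4*z**4 + 53/24*z**3 + 49/64*z**2 + 45/128*z to the basis.

The other S-polynomials (S(f_1,f_2), S(f_2,f_3), S(f_1,g_4), S(f_2,g_4), S(f_3,g_4)) all reduce to 0 modulo the current basis, so we have a Gröbner basis.
Inter-reduce: drop elements whose leading term is divisible by another's, tail-reduce, and make monic.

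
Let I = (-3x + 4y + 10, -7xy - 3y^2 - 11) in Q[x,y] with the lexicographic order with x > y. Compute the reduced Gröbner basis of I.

f_1 = -3x + 4y + 10, LT = x.
f_2 = -7xy - 3y^2 - 11, LT = xy.

S(f_1,f_2): lcm = xy. S = -37/21y^2 - 10/3y - 11/7.
  reduce S modulo (f_1, f_2):
  remainder -37/21y^2 - 10/3y - 11/7 ≠ 0; add g_3 = -37/21y^2 - 10/3y - 11/7 to the basis.

The other S-polynomials (S(f_1,g_3), S(f_2,g_3)) all reduce to 0 modulo the current basis, so we have a Gröbner basis.
Inter-reduce: drop elements whose leading term is divisible by another's, tail-reduce, and make monic.

G = {x - 4/3y - 10/3, y^2 + 70/37y + 33/37}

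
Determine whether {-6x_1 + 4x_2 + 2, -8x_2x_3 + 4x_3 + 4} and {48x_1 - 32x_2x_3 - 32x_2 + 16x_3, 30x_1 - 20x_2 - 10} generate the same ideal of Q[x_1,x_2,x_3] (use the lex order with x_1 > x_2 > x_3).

Yes, the ideals are equal.

Two ideals are equal iff their reduced Gröbner bases coincide (the reduced basis is unique for a fixed ordering).
Buchberger on the first generating set:
f_1 = -6x_1 + 4x_2 + 2, LT = x_1.
f_2 = -8x_2x_3 + 4x_3 + 4, LT = x_2x_3.

The S-polynomials (S(f_1,f_2)) all reduce to 0 modulo the current basis, so we have a Gröbner basis.
Inter-reduce: drop elements whose leading term is divisible by another's, tail-reduce, and make monic.
Reduced Gröbner basis: {x_1 - 2/3x_2 - 1/3, x_2x_3 - 1/2x_3 - 1/2}.

Buchberger on the second generating set:
h_1 = 48x_1 - 32x_2x_3 - 32x_2 + 16x_3, LT = x_1.
h_2 = 30x_1 - 20x_2 - 10, LT = x_1.

S(h_1,h_2): lcm = x_1. S = -2/3x_2x_3 + 1/3x_3 + 1/3.
  leading term x_2x_3: no divisor's leading term divides it; move -2/3x_2x_3 to the remainder.
  leading term x_3: no divisor's leading term divides it; move 1/3x_3 to the remainder.
  leading term 1: no divisor's leading term divides it; move 1/3 to the remainder.
  remainder -2/3x_2x_3 + 1/3x_3 + 1/3 ≠ 0; add k_3 = -2/3x_2x_3 + 1/3x_3 + 1/3 to the basis.

The other S-polynomials (S(h_1,k_3), S(h_2,k_3)) all reduce to 0 modulo the current basis, so we have a Gröbner basis.
Inter-reduce: drop elements whose leading term is divisible by another's, tail-reduce, and make monic.
Reduced Gröbner basis: {x_1 - 2/3x_2 - 1/3, x_2x_3 - 1/2x_3 - 1/2}.

These coincide, so the ideals are equal.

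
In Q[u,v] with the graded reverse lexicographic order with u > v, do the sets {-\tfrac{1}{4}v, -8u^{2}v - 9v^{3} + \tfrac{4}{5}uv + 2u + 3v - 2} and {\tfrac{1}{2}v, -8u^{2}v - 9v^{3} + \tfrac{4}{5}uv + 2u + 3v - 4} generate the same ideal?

Equality of ideals is decidable: compute both reduced Gröbner bases (unique for the ordering) and check whether they agree.
Buchberger on the first generating set:
f_1 = -\tfrac{1}{4}v, LT = v.
f_2 = -8u^{2}v - 9v^{3} + \tfrac{4}{5}uv + 2u + 3v - 2, LT = u^{2}v.

S(f_1,f_2): lcm = u^{2}v. S = -\tfrac{9}{8}v^{3} + \tfrac{1}{10}uv + \tfrac{1}{4}u + \tfrac{3}{8}v - \tfrac{1}{4}.
  leading term v^{3}: subtract (\tfrac{9}{2}v^{2})·f_1 from -\tfrac{9}{8}v^{3} + \tfrac{1}{10}uv + \tfrac{1}{4}u + \tfrac{3}{8}v - \tfrac{1}{4} → \tfrac{1}{10}uv + \tfrac{1}{4}u + \tfrac{3}{8}v - \tfrac{1}{4}
  leading term uv: subtract (-\tfrac{2}{5}u)·f_1 from \tfrac{1}{10}uv + \tfrac{1}{4}u + \tfrac{3}{8}v - \tfrac{1}{4} → \tfrac{1}{4}u + \tfrac{3}{8}v - \tfrac{1}{4}
  leading term u: no divisor's leading term divides it; move \tfrac{1}{4}u to the remainder.
  leading term v: subtract (-\tfrac{3}{2})·f_1 from \tfrac{3}{8}v - \tfrac{1}{4} → -\tfrac{1}{4}
  leading term 1: no divisor's leading term divides it; move -\tfrac{1}{4} to the remainder.
  remainder \tfrac{1}{4}u - \tfrac{1}{4} ≠ 0; add g_3 = \tfrac{1}{4}u - \tfrac{1}{4} to the basis.

S(f_1,g_3): leading monomials are coprime, so the S-polynomial reduces to 0 (Buchberger's first criterion).
S(f_2,g_3): lcm = u^{2}v. S = \tfrac{9}{8}v^{3} + \tfrac{9}{10}uv - \tfrac{1}{4}u - \tfrac{3}{8}v + \tfrac{1}{4}.
  leading term v^{3}: subtract (-\tfrac{9}{2}v^{2})·f_1 from \tfrac{9}{8}v^{3} + \tfrac{9}{10}uv - \tfrac{1}{4}u - \tfrac{3}{8}v + \tfrac{1}{4} → \tfrac{9}{10}uv - \tfrac{1}{4}u - \tfrac{3}{8}v + \tfrac{1}{4}
  leading term uv: subtract (-\tfrac{18}{5}u)·f_1 from \tfrac{9}{10}uv - \tfrac{1}{4}u - \tfrac{3}{8}v + \tfrac{1}{4} → -\tfrac{1}{4}u - \tfrac{3}{8}v + \tfrac{1}{4}
  leading term u: subtract (-1)·g_3 from -\tfrac{1}{4}u - \tfrac{3}{8}v + \tfrac{1}{4} → -\tfrac{3}{8}v
  leading term v: subtract (\tfrac{3}{2})·f_1 from -\tfrac{3}{8}v → 0
  remainder 0.

Every S-polynomial of the final basis reduces to 0, so we have a Gröbner basis.
Inter-reduce: drop elements whose leading term is divisible by another's, tail-reduce, and make monic.
Reduced Gröbner basis: {u - 1, v}.

Buchberger on the second generating set:
h_1 = \tfrac{1}{2}v, LT = v.
h_2 = -8u^{2}v - 9v^{3} + \tfrac{4}{5}uv + 2u + 3v - 4, LT = u^{2}v.

S(h_1,h_2): lcm = u^{2}v. S = -\tfrac{9}{8}v^{3} + \tfrac{1}{10}uv + \tfrac{1}{4}u + \tfrac{3}{8}v - \tfrac{1}{2}.
  leading term v^{3}: subtract (-\tfrac{9}{4}v^{2})·h_1 from -\tfrac{9}{8}v^{3} + \tfrac{1}{10}uv + \tfrac{1}{4}u + \tfrac{3}{8}v - \tfrac{1}{2} → \tfrac{1}{10}uv + \tfrac{1}{4}u + \tfrac{3}{8}v - \tfrac{1}{2}
  leading term uv: subtract (\tfrac{1}{5}u)·h_1 from \tfrac{1}{10}uv + \tfrac{1}{4}u + \tfrac{3}{8}v - \tfrac{1}{2} → \tfrac{1}{4}u + \tfrac{3}{8}v - \tfrac{1}{2}
  leading term u: no divisor's leading term divides it; move \tfrac{1}{4}u to the remainder.
  leading term v: subtract (\tfrac{3}{4})·h_1 from \tfrac{3}{8}v - \tfrac{1}{2} → -\tfrac{1}{2}
  leading term 1: no divisor's leading term divides it; move -\tfrac{1}{2} to the remainder.
  remainder \tfrac{1}{4}u - \tfrac{1}{2} ≠ 0; add k_3 = \tfrac{1}{4}u - \tfrac{1}{2} to the basis.

S(h_1,k_3): leading monomials are coprime, so the S-polynomial reduces to 0 (Buchberger's first criterion).
S(h_2,k_3): lcm = u^{2}v. S = \tfrac{9}{8}v^{3} + \tfrac{19}{10}uv - \tfrac{1}{4}u - \tfrac{3}{8}v + \tfrac{1}{2}.
  leading term v^{3}: subtract (\tfrac{9}{4}v^{2})·h_1 from \tfrac{9}{8}v^{3} + \tfrac{19}{10}uv - \tfrac{1}{4}u - \tfrac{3}{8}v + \tfrac{1}{2} → \tfrac{19}{10}uv - \tfrac{1}{4}u - \tfrac{3}{8}v + \tfrac{1}{2}
  leading term uv: subtract (\tfrac{19}{5}u)·h_1 from \tfrac{19}{10}uv - \tfrac{1}{4}u - \tfrac{3}{8}v + \tfrac{1}{2} → -\tfrac{1}{4}u - \tfrac{3}{8}v + \tfrac{1}{2}
  leading term u: subtract (-1)·k_3 from -\tfrac{1}{4}u - \tfrac{3}{8}v + \tfrac{1}{2} → -\tfrac{3}{8}v
  leading term v: subtract (-\tfrac{3}{4})·h_1 from -\tfrac{3}{8}v → 0
  remainder 0.

Every S-polynomial of the final basis reduces to 0, so we have a Gröbner basis.
Inter-reduce: drop elements whose leading term is divisible by another's, tail-reduce, and make monic.
Reduced Gröbner basis: {u - 2, v}.

These differ, so the ideals are not equal.

No, the ideals differ.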